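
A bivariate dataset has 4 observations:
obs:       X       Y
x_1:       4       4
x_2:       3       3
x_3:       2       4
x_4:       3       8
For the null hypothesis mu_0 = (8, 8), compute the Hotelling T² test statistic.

Step 1 — sample mean vector:
  mean(X) = (4 + 3 + 2 + 3) / 4 = 12/4 = 3
  mean(Y) = (4 + 3 + 4 + 8) / 4 = 19/4 = 4.75
  x̄ = (3, 4.75),  deviation x̄ - mu_0 = (3, 4.75) - (8, 8) = (-5, -3.25).

Step 2 — sample covariance matrix, S[i,j] = (1/(n-1)) · Σ_k (x_{k,i} - mean_i) · (x_{k,j} - mean_j), divisor n-1 = 3:
  S[X,X] = ((1)·(1) + (0)·(0) + (-1)·(-1) + (0)·(0)) / 3 = 2/3 = 0.6667
  S[X,Y] = ((1)·(-0.75) + (0)·(-1.75) + (-1)·(-0.75) + (0)·(3.25)) / 3 = 0/3 = 0
  S[Y,Y] = ((-0.75)·(-0.75) + (-1.75)·(-1.75) + (-0.75)·(-0.75) + (3.25)·(3.25)) / 3 = 14.75/3 = 4.9167
  S = [[0.6667, 0],
 [0, 4.9167]].

Step 3 — invert S. det(S) = 0.6667·4.9167 - (0)² = 3.2778.
  S^{-1} = (1/det) · [[d, -b], [-b, a]] = [[1.5, 0],
 [0, 0.2034]].

Step 4 — quadratic form (x̄ - mu_0)^T · S^{-1} · (x̄ - mu_0):
  S^{-1} · (x̄ - mu_0) = (-7.5, -0.661),
  (x̄ - mu_0)^T · [...] = (-5)·(-7.5) + (-3.25)·(-0.661) = 39.6483.

Step 5 — scale by n: T² = 4 · 39.6483 = 158.5932.

T² ≈ 158.5932


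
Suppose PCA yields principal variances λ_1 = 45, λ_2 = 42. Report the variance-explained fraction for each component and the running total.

Step 1 — total variance = trace(Sigma) = Σ λ_i = 45 + 42 = 87.

Step 2 — fraction explained by component i = λ_i / Σ λ:
  PC1: 45/87 = 0.5172
  PC2: 42/87 = 0.4828

Step 3 — cumulative fraction after k components = (λ_1 + ... + λ_k) / Σ λ:
  k = 1: 45/87 = 0.5172
  k = 2: (45 + 42)/87 = 87/87 = 1

Summary (fraction, with percent):

explained: PC1 0.5172 (51.72%), PC2 0.4828 (48.28%);  cumulative: 0.5172, 1


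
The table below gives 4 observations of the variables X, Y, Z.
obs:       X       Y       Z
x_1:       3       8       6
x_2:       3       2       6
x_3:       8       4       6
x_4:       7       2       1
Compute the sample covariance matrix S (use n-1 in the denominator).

Step 1 — column means:
  mean(X) = (3 + 3 + 8 + 7) / 4 = 21/4 = 5.25
  mean(Y) = (8 + 2 + 4 + 2) / 4 = 16/4 = 4
  mean(Z) = (6 + 6 + 6 + 1) / 4 = 19/4 = 4.75

Step 2 — sample covariance S[i,j] = (1/(n-1)) · Σ_k (x_{k,i} - mean_i) · (x_{k,j} - mean_j), with n-1 = 3.
  S[X,X] = ((-2.25)·(-2.25) + (-2.25)·(-2.25) + (2.75)·(2.75) + (1.75)·(1.75)) / 3 = 20.75/3 = 6.9167
  S[X,Y] = ((-2.25)·(4) + (-2.25)·(-2) + (2.75)·(0) + (1.75)·(-2)) / 3 = -8/3 = -2.6667
  S[X,Z] = ((-2.25)·(1.25) + (-2.25)·(1.25) + (2.75)·(1.25) + (1.75)·(-3.75)) / 3 = -8.75/3 = -2.9167
  S[Y,Y] = ((4)·(4) + (-2)·(-2) + (0)·(0) + (-2)·(-2)) / 3 = 24/3 = 8
  S[Y,Z] = ((4)·(1.25) + (-2)·(1.25) + (0)·(1.25) + (-2)·(-3.75)) / 3 = 10/3 = 3.3333
  S[Z,Z] = ((1.25)·(1.25) + (1.25)·(1.25) + (1.25)·(1.25) + (-3.75)·(-3.75)) / 3 = 18.75/3 = 6.25

S is symmetric (S[j,i] = S[i,j]). Assembling:

S = [[6.9167, -2.6667, -2.9167],
 [-2.6667, 8, 3.3333],
 [-2.9167, 3.3333, 6.25]]


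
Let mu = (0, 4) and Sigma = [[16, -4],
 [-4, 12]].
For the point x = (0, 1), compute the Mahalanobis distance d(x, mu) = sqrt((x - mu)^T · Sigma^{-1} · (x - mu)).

Step 1 — centre the observation: (x - mu) = (0, -3).

Step 2 — invert Sigma. det(Sigma) = 16·12 - (-4)² = 176.
  Sigma^{-1} = (1/det) · [[d, -b], [-b, a]] = [[0.0682, 0.0227],
 [0.0227, 0.0909]].

Step 3 — form the quadratic (x - mu)^T · Sigma^{-1} · (x - mu):
  Sigma^{-1} · (x - mu) = (-0.0682, -0.2727).
  (x - mu)^T · [Sigma^{-1} · (x - mu)] = (0)·(-0.0682) + (-3)·(-0.2727) = 0.8182.

Step 4 — take square root: d = √(0.8182) ≈ 0.9045.

d(x, mu) = √(0.8182) ≈ 0.9045


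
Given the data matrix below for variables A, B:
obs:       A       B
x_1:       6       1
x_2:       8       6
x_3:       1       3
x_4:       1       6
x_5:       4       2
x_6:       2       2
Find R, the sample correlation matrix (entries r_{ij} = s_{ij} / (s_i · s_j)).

Step 1 — column means:
  mean(A) = (6 + 8 + 1 + 1 + 4 + 2) / 6 = 22/6 = 3.6667
  mean(B) = (1 + 6 + 3 + 6 + 2 + 2) / 6 = 20/6 = 3.3333

Step 2 — sample variances and covariances s[i,j] = (1/(n-1)) · Σ_k (x_{k,i} - mean_i) · (x_{k,j} - mean_j), with n-1 = 5:
  s[A,A] = ((2.3333)·(2.3333) + (4.3333)·(4.3333) + (-2.6667)·(-2.6667) + (-2.6667)·(-2.6667) + (0.3333)·(0.3333) + (-1.6667)·(-1.6667)) / 5 = 41.3333/5 = 8.2667
  s[A,B] = ((2.3333)·(-2.3333) + (4.3333)·(2.6667) + (-2.6667)·(-0.3333) + (-2.6667)·(2.6667) + (0.3333)·(-1.3333) + (-1.6667)·(-1.3333)) / 5 = 1.6667/5 = 0.3333
  s[B,B] = ((-2.3333)·(-2.3333) + (2.6667)·(2.6667) + (-0.3333)·(-0.3333) + (2.6667)·(2.6667) + (-1.3333)·(-1.3333) + (-1.3333)·(-1.3333)) / 5 = 23.3333/5 = 4.6667
  Sample standard deviations s_i = √(s[i,i]):
  s(A) = √(8.2667) = 2.8752
  s(B) = √(4.6667) = 2.1602

Step 3 — r_{ij} = s_{ij} / (s_i · s_j):
  r[A,A] = 1 (diagonal).
  r[A,B] = 0.3333 / (2.8752 · 2.1602) = 0.3333 / 6.2111 = 0.0537
  r[B,B] = 1 (diagonal).

R is symmetric with unit diagonal. Assembling:

R = [[1, 0.0537],
 [0.0537, 1]]


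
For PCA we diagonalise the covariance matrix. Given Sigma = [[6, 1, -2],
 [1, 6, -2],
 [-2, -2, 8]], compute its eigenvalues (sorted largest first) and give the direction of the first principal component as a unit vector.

Step 1 — characteristic polynomial p(λ) = det(λI - Sigma) = λ³ - tr·λ² + c_1·λ - det, where tr = trace, c_1 = sum of the principal 2×2 minors, det = det(Sigma):
  tr = 6 + 6 + 8 = 20,
  c_1 = (6·6 - (1)²) + (6·8 - (-2)²) + (6·8 - (-2)²) = 35 + 44 + 44 = 123,
  det = 6·(6·8 - (-2)²) - (1)·((1)·8 - (-2)·(-2)) + (-2)·((1)·(-2) - 6·(-2)) = 6·(44) - (1)·(4) + (-2)·(10) = 240.
  So p(λ) = λ³ - 20λ² + 123λ - 240.
Step 2 — look for an integer root (rational root theorem: any rational root is an integer divisor of 240). Testing λ = 5:
  p(5) = 125 - 500 + 615 - 240 = 0  ✓
  Dividing out (λ - 5): p(λ) = (λ - 5)(λ² - 15λ + 48).
Step 3 — remaining eigenvalues from the quadratic λ² - 15λ + 48 = 0:
  Δ = 15² - 4·48 = 225 - 192 = 33,  λ = (15 ± √33)/2 = (15 ± 5.7446)/2 ≈ 10.3723 or 4.6277.
  Sorted: λ_1 = 10.3723,  λ_2 = 5,  λ_3 = 4.6277  (check: sum = 20 = tr ✓).

Step 4 — unit eigenvector for λ_1 ≈ 10.3723: v spans the null space of (Sigma - λ_1 I), whose rows are
  r_1 = (-4.3723, 1, -2),  r_2 = (1, -4.3723, -2),  r_3 = (-2, -2, -2.3723).
  v is orthogonal to every row, so take v ∝ r_1 × r_2 = ((1)·(-2) - (-2)·(-4.3723), (-2)·(1) - (-4.3723)·(-2), (-4.3723)·(-4.3723) - (1)·(1)) ≈ (-10.7446, -10.7446, 18.1168).
  Rescale (multiply by -1 so the first nonzero entry is positive): u = (10.7446, 10.7446, -18.1168).
  ||u|| = √((10.7446)² + (10.7446)² + (-18.1168)²) = √(559.1113) ≈ 23.6455,  v_1 = u/||u|| ≈ (0.4544, 0.4544, -0.7662) (||v_1|| = 1).

λ_1 = 10.3723,  λ_2 = 5,  λ_3 = 4.6277;  v_1 ≈ (0.4544, 0.4544, -0.7662)


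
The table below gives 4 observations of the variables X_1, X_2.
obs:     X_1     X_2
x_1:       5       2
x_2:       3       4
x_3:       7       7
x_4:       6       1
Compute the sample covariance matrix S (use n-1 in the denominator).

Step 1 — column means:
  mean(X_1) = (5 + 3 + 7 + 6) / 4 = 21/4 = 5.25
  mean(X_2) = (2 + 4 + 7 + 1) / 4 = 14/4 = 3.5

Step 2 — sample covariance S[i,j] = (1/(n-1)) · Σ_k (x_{k,i} - mean_i) · (x_{k,j} - mean_j), with n-1 = 3.
  S[X_1,X_1] = ((-0.25)·(-0.25) + (-2.25)·(-2.25) + (1.75)·(1.75) + (0.75)·(0.75)) / 3 = 8.75/3 = 2.9167
  S[X_1,X_2] = ((-0.25)·(-1.5) + (-2.25)·(0.5) + (1.75)·(3.5) + (0.75)·(-2.5)) / 3 = 3.5/3 = 1.1667
  S[X_2,X_2] = ((-1.5)·(-1.5) + (0.5)·(0.5) + (3.5)·(3.5) + (-2.5)·(-2.5)) / 3 = 21/3 = 7

S is symmetric (S[j,i] = S[i,j]). Assembling:

S = [[2.9167, 1.1667],
 [1.1667, 7]]


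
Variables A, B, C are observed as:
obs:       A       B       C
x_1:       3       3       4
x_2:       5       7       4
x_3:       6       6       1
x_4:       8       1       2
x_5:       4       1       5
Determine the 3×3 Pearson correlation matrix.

Step 1 — column means:
  mean(A) = (3 + 5 + 6 + 8 + 4) / 5 = 26/5 = 5.2
  mean(B) = (3 + 7 + 6 + 1 + 1) / 5 = 18/5 = 3.6
  mean(C) = (4 + 4 + 1 + 2 + 5) / 5 = 16/5 = 3.2

Step 2 — sample variances and covariances s[i,j] = (1/(n-1)) · Σ_k (x_{k,i} - mean_i) · (x_{k,j} - mean_j), with n-1 = 4:
  s[A,A] = ((-2.2)·(-2.2) + (-0.2)·(-0.2) + (0.8)·(0.8) + (2.8)·(2.8) + (-1.2)·(-1.2)) / 4 = 14.8/4 = 3.7
  s[A,B] = ((-2.2)·(-0.6) + (-0.2)·(3.4) + (0.8)·(2.4) + (2.8)·(-2.6) + (-1.2)·(-2.6)) / 4 = -1.6/4 = -0.4
  s[A,C] = ((-2.2)·(0.8) + (-0.2)·(0.8) + (0.8)·(-2.2) + (2.8)·(-1.2) + (-1.2)·(1.8)) / 4 = -9.2/4 = -2.3
  s[B,B] = ((-0.6)·(-0.6) + (3.4)·(3.4) + (2.4)·(2.4) + (-2.6)·(-2.6) + (-2.6)·(-2.6)) / 4 = 31.2/4 = 7.8
  s[B,C] = ((-0.6)·(0.8) + (3.4)·(0.8) + (2.4)·(-2.2) + (-2.6)·(-1.2) + (-2.6)·(1.8)) / 4 = -4.6/4 = -1.15
  s[C,C] = ((0.8)·(0.8) + (0.8)·(0.8) + (-2.2)·(-2.2) + (-1.2)·(-1.2) + (1.8)·(1.8)) / 4 = 10.8/4 = 2.7
  Sample standard deviations s_i = √(s[i,i]):
  s(A) = √(3.7) = 1.9235
  s(B) = √(7.8) = 2.7928
  s(C) = √(2.7) = 1.6432

Step 3 — r_{ij} = s_{ij} / (s_i · s_j):
  r[A,A] = 1 (diagonal).
  r[A,B] = -0.4 / (1.9235 · 2.7928) = -0.4 / 5.3722 = -0.0745
  r[A,C] = -2.3 / (1.9235 · 1.6432) = -2.3 / 3.1607 = -0.7277
  r[B,B] = 1 (diagonal).
  r[B,C] = -1.15 / (2.7928 · 1.6432) = -1.15 / 4.5891 = -0.2506
  r[C,C] = 1 (diagonal).

R is symmetric with unit diagonal. Assembling:

R = [[1, -0.0745, -0.7277],
 [-0.0745, 1, -0.2506],
 [-0.7277, -0.2506, 1]]


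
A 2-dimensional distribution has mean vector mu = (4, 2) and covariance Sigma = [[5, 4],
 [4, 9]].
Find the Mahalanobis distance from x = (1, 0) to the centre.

Step 1 — centre the observation: (x - mu) = (-3, -2).

Step 2 — invert Sigma. det(Sigma) = 5·9 - (4)² = 29.
  Sigma^{-1} = (1/det) · [[d, -b], [-b, a]] = [[0.3103, -0.1379],
 [-0.1379, 0.1724]].

Step 3 — form the quadratic (x - mu)^T · Sigma^{-1} · (x - mu):
  Sigma^{-1} · (x - mu) = (-0.6552, 0.069).
  (x - mu)^T · [Sigma^{-1} · (x - mu)] = (-3)·(-0.6552) + (-2)·(0.069) = 1.8276.

Step 4 — take square root: d = √(1.8276) ≈ 1.3519.

d(x, mu) = √(1.8276) ≈ 1.3519


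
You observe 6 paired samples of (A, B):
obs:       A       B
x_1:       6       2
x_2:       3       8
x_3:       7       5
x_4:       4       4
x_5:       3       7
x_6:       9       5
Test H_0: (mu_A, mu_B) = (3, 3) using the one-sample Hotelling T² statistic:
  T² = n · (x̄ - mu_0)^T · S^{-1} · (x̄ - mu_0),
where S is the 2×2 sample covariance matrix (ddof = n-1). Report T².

Step 1 — sample mean vector:
  mean(A) = (6 + 3 + 7 + 4 + 3 + 9) / 6 = 32/6 = 5.3333
  mean(B) = (2 + 8 + 5 + 4 + 7 + 5) / 6 = 31/6 = 5.1667
  x̄ = (5.3333, 5.1667),  deviation x̄ - mu_0 = (5.3333, 5.1667) - (3, 3) = (2.3333, 2.1667).

Step 2 — sample covariance matrix, S[i,j] = (1/(n-1)) · Σ_k (x_{k,i} - mean_i) · (x_{k,j} - mean_j), divisor n-1 = 5:
  S[A,A] = ((0.6667)·(0.6667) + (-2.3333)·(-2.3333) + (1.6667)·(1.6667) + (-1.3333)·(-1.3333) + (-2.3333)·(-2.3333) + (3.6667)·(3.6667)) / 5 = 29.3333/5 = 5.8667
  S[A,B] = ((0.6667)·(-3.1667) + (-2.3333)·(2.8333) + (1.6667)·(-0.1667) + (-1.3333)·(-1.1667) + (-2.3333)·(1.8333) + (3.6667)·(-0.1667)) / 5 = -12.3333/5 = -2.4667
  S[B,B] = ((-3.1667)·(-3.1667) + (2.8333)·(2.8333) + (-0.1667)·(-0.1667) + (-1.1667)·(-1.1667) + (1.8333)·(1.8333) + (-0.1667)·(-0.1667)) / 5 = 22.8333/5 = 4.5667
  S = [[5.8667, -2.4667],
 [-2.4667, 4.5667]].

Step 3 — invert S. det(S) = 5.8667·4.5667 - (-2.4667)² = 20.7067.
  S^{-1} = (1/det) · [[d, -b], [-b, a]] = [[0.2205, 0.1191],
 [0.1191, 0.2833]].

Step 4 — quadratic form (x̄ - mu_0)^T · S^{-1} · (x̄ - mu_0):
  S^{-1} · (x̄ - mu_0) = (0.7727, 0.8918),
  (x̄ - mu_0)^T · [...] = (2.3333)·(0.7727) + (2.1667)·(0.8918) = 3.7352.

Step 5 — scale by n: T² = 6 · 3.7352 = 22.4115.

T² ≈ 22.4115


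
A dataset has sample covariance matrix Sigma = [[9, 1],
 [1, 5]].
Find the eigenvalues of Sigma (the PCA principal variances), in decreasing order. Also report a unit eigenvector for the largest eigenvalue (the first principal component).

Step 1 — characteristic polynomial of 2×2 Sigma:
  det(Sigma - λI) = λ² - trace · λ + det = 0.
  trace = 9 + 5 = 14, det = 9·5 - (1)² = 44.
Step 2 — discriminant:
  Δ = trace² - 4·det = 196 - 176 = 20.
Step 3 — eigenvalues:
  λ = (trace ± √Δ)/2 = (14 ± 4.4721)/2,
  λ_1 = 9.2361,  λ_2 = 4.7639.

Step 4 — unit eigenvector for λ_1: solve (Sigma - λ_1 I)v = 0. First row:
  (9 - 9.2361)·v_x + (1)·v_y = 0, i.e. (-0.2361)·v_x + (1)·v_y = 0,
  so v ∝ (b, λ_1 - a) = (1, 0.2361) = u.
  ||u|| = √((1)² + (0.2361)²) = √(1.0557) ≈ 1.0275,
  v_1 = u/||u|| ≈ (0.9732, 0.2298) (||v_1|| = 1).

λ_1 = 9.2361,  λ_2 = 4.7639;  v_1 ≈ (0.9732, 0.2298)


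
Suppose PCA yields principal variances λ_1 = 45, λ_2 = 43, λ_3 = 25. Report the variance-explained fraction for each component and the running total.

Step 1 — total variance = trace(Sigma) = Σ λ_i = 45 + 43 + 25 = 113.

Step 2 — fraction explained by component i = λ_i / Σ λ:
  PC1: 45/113 = 0.3982
  PC2: 43/113 = 0.3805
  PC3: 25/113 = 0.2212

Step 3 — cumulative fraction after k components = (λ_1 + ... + λ_k) / Σ λ:
  k = 1: 45/113 = 0.3982
  k = 2: (45 + 43)/113 = 88/113 = 0.7788
  k = 3: (45 + 43 + 25)/113 = 113/113 = 1

Summary (fraction, with percent):

explained: PC1 0.3982 (39.82%), PC2 0.3805 (38.05%), PC3 0.2212 (22.12%);  cumulative: 0.3982, 0.7788, 1


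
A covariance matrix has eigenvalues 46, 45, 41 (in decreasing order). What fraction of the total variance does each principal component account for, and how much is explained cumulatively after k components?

Step 1 — total variance = trace(Sigma) = Σ λ_i = 46 + 45 + 41 = 132.

Step 2 — fraction explained by component i = λ_i / Σ λ:
  PC1: 46/132 = 0.3485
  PC2: 45/132 = 0.3409
  PC3: 41/132 = 0.3106

Step 3 — cumulative fraction after k components = (λ_1 + ... + λ_k) / Σ λ:
  k = 1: 46/132 = 0.3485
  k = 2: (46 + 45)/132 = 91/132 = 0.6894
  k = 3: (46 + 45 + 41)/132 = 132/132 = 1

Summary (fraction, with percent):

explained: PC1 0.3485 (34.85%), PC2 0.3409 (34.09%), PC3 0.3106 (31.06%);  cumulative: 0.3485, 0.6894, 1


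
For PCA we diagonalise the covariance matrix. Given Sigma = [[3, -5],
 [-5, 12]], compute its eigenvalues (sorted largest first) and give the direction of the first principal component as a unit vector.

Step 1 — characteristic polynomial of 2×2 Sigma:
  det(Sigma - λI) = λ² - trace · λ + det = 0.
  trace = 3 + 12 = 15, det = 3·12 - (-5)² = 11.
Step 2 — discriminant:
  Δ = trace² - 4·det = 225 - 44 = 181.
Step 3 — eigenvalues:
  λ = (trace ± √Δ)/2 = (15 ± 13.4536)/2,
  λ_1 = 14.2268,  λ_2 = 0.7732.

Step 4 — unit eigenvector for λ_1: solve (Sigma - λ_1 I)v = 0. First row:
  (3 - 14.2268)·v_x + (-5)·v_y = 0, i.e. (-11.2268)·v_x + (-5)·v_y = 0,
  so v ∝ (b, λ_1 - a) = (-5, 11.2268); multiply by -1 so the first entry is positive: u = (5, -11.2268).
  ||u|| = √((5)² + (-11.2268)²) = √(151.0413) ≈ 12.2899,
  v_1 = u/||u|| ≈ (0.4068, -0.9135) (||v_1|| = 1).

λ_1 = 14.2268,  λ_2 = 0.7732;  v_1 ≈ (0.4068, -0.9135)


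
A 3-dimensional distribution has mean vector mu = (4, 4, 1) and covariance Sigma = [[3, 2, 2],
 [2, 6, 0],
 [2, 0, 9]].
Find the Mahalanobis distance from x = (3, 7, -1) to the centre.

Step 1 — centre the observation: (x - mu) = (-1, 3, -2).

Step 2 — invert Sigma (cofactor / det for 3×3, or solve directly):
  Sigma^{-1} = [[0.5294, -0.1765, -0.1176],
 [-0.1765, 0.2255, 0.0392],
 [-0.1176, 0.0392, 0.1373]].

Step 3 — form the quadratic (x - mu)^T · Sigma^{-1} · (x - mu):
  Sigma^{-1} · (x - mu) = (-0.8235, 0.7745, -0.0392).
  (x - mu)^T · [Sigma^{-1} · (x - mu)] = (-1)·(-0.8235) + (3)·(0.7745) + (-2)·(-0.0392) = 3.2255.

Step 4 — take square root: d = √(3.2255) ≈ 1.796.

d(x, mu) = √(3.2255) ≈ 1.796


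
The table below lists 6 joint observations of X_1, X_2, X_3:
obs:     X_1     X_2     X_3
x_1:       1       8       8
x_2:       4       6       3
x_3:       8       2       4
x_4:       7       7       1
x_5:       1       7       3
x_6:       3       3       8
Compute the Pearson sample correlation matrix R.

Step 1 — column means:
  mean(X_1) = (1 + 4 + 8 + 7 + 1 + 3) / 6 = 24/6 = 4
  mean(X_2) = (8 + 6 + 2 + 7 + 7 + 3) / 6 = 33/6 = 5.5
  mean(X_3) = (8 + 3 + 4 + 1 + 3 + 8) / 6 = 27/6 = 4.5

Step 2 — sample variances and covariances s[i,j] = (1/(n-1)) · Σ_k (x_{k,i} - mean_i) · (x_{k,j} - mean_j), with n-1 = 5:
  s[X_1,X_1] = ((-3)·(-3) + (0)·(0) + (4)·(4) + (3)·(3) + (-3)·(-3) + (-1)·(-1)) / 5 = 44/5 = 8.8
  s[X_1,X_2] = ((-3)·(2.5) + (0)·(0.5) + (4)·(-3.5) + (3)·(1.5) + (-3)·(1.5) + (-1)·(-2.5)) / 5 = -19/5 = -3.8
  s[X_1,X_3] = ((-3)·(3.5) + (0)·(-1.5) + (4)·(-0.5) + (3)·(-3.5) + (-3)·(-1.5) + (-1)·(3.5)) / 5 = -22/5 = -4.4
  s[X_2,X_2] = ((2.5)·(2.5) + (0.5)·(0.5) + (-3.5)·(-3.5) + (1.5)·(1.5) + (1.5)·(1.5) + (-2.5)·(-2.5)) / 5 = 29.5/5 = 5.9
  s[X_2,X_3] = ((2.5)·(3.5) + (0.5)·(-1.5) + (-3.5)·(-0.5) + (1.5)·(-3.5) + (1.5)·(-1.5) + (-2.5)·(3.5)) / 5 = -6.5/5 = -1.3
  s[X_3,X_3] = ((3.5)·(3.5) + (-1.5)·(-1.5) + (-0.5)·(-0.5) + (-3.5)·(-3.5) + (-1.5)·(-1.5) + (3.5)·(3.5)) / 5 = 41.5/5 = 8.3
  Sample standard deviations s_i = √(s[i,i]):
  s(X_1) = √(8.8) = 2.9665
  s(X_2) = √(5.9) = 2.429
  s(X_3) = √(8.3) = 2.881

Step 3 — r_{ij} = s_{ij} / (s_i · s_j):
  r[X_1,X_1] = 1 (diagonal).
  r[X_1,X_2] = -3.8 / (2.9665 · 2.429) = -3.8 / 7.2056 = -0.5274
  r[X_1,X_3] = -4.4 / (2.9665 · 2.881) = -4.4 / 8.5463 = -0.5148
  r[X_2,X_2] = 1 (diagonal).
  r[X_2,X_3] = -1.3 / (2.429 · 2.881) = -1.3 / 6.9979 = -0.1858
  r[X_3,X_3] = 1 (diagonal).

R is symmetric with unit diagonal. Assembling:

R = [[1, -0.5274, -0.5148],
 [-0.5274, 1, -0.1858],
 [-0.5148, -0.1858, 1]]


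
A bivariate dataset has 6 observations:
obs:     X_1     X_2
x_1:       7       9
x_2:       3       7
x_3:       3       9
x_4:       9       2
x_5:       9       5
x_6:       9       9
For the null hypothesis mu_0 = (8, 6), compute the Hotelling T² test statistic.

Step 1 — sample mean vector:
  mean(X_1) = (7 + 3 + 3 + 9 + 9 + 9) / 6 = 40/6 = 6.6667
  mean(X_2) = (9 + 7 + 9 + 2 + 5 + 9) / 6 = 41/6 = 6.8333
  x̄ = (6.6667, 6.8333),  deviation x̄ - mu_0 = (6.6667, 6.8333) - (8, 6) = (-1.3333, 0.8333).

Step 2 — sample covariance matrix, S[i,j] = (1/(n-1)) · Σ_k (x_{k,i} - mean_i) · (x_{k,j} - mean_j), divisor n-1 = 5:
  S[X_1,X_1] = ((0.3333)·(0.3333) + (-3.6667)·(-3.6667) + (-3.6667)·(-3.6667) + (2.3333)·(2.3333) + (2.3333)·(2.3333) + (2.3333)·(2.3333)) / 5 = 43.3333/5 = 8.6667
  S[X_1,X_2] = ((0.3333)·(2.1667) + (-3.6667)·(0.1667) + (-3.6667)·(2.1667) + (2.3333)·(-4.8333) + (2.3333)·(-1.8333) + (2.3333)·(2.1667)) / 5 = -18.3333/5 = -3.6667
  S[X_2,X_2] = ((2.1667)·(2.1667) + (0.1667)·(0.1667) + (2.1667)·(2.1667) + (-4.8333)·(-4.8333) + (-1.8333)·(-1.8333) + (2.1667)·(2.1667)) / 5 = 40.8333/5 = 8.1667
  S = [[8.6667, -3.6667],
 [-3.6667, 8.1667]].

Step 3 — invert S. det(S) = 8.6667·8.1667 - (-3.6667)² = 57.3333.
  S^{-1} = (1/det) · [[d, -b], [-b, a]] = [[0.1424, 0.064],
 [0.064, 0.1512]].

Step 4 — quadratic form (x̄ - mu_0)^T · S^{-1} · (x̄ - mu_0):
  S^{-1} · (x̄ - mu_0) = (-0.1366, 0.0407),
  (x̄ - mu_0)^T · [...] = (-1.3333)·(-0.1366) + (0.8333)·(0.0407) = 0.2161.

Step 5 — scale by n: T² = 6 · 0.2161 = 1.2965.

T² ≈ 1.2965


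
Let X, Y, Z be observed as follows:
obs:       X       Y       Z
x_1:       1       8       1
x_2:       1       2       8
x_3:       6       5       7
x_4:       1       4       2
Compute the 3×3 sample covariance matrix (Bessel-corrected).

Step 1 — column means:
  mean(X) = (1 + 1 + 6 + 1) / 4 = 9/4 = 2.25
  mean(Y) = (8 + 2 + 5 + 4) / 4 = 19/4 = 4.75
  mean(Z) = (1 + 8 + 7 + 2) / 4 = 18/4 = 4.5

Step 2 — sample covariance S[i,j] = (1/(n-1)) · Σ_k (x_{k,i} - mean_i) · (x_{k,j} - mean_j), with n-1 = 3.
  S[X,X] = ((-1.25)·(-1.25) + (-1.25)·(-1.25) + (3.75)·(3.75) + (-1.25)·(-1.25)) / 3 = 18.75/3 = 6.25
  S[X,Y] = ((-1.25)·(3.25) + (-1.25)·(-2.75) + (3.75)·(0.25) + (-1.25)·(-0.75)) / 3 = 1.25/3 = 0.4167
  S[X,Z] = ((-1.25)·(-3.5) + (-1.25)·(3.5) + (3.75)·(2.5) + (-1.25)·(-2.5)) / 3 = 12.5/3 = 4.1667
  S[Y,Y] = ((3.25)·(3.25) + (-2.75)·(-2.75) + (0.25)·(0.25) + (-0.75)·(-0.75)) / 3 = 18.75/3 = 6.25
  S[Y,Z] = ((3.25)·(-3.5) + (-2.75)·(3.5) + (0.25)·(2.5) + (-0.75)·(-2.5)) / 3 = -18.5/3 = -6.1667
  S[Z,Z] = ((-3.5)·(-3.5) + (3.5)·(3.5) + (2.5)·(2.5) + (-2.5)·(-2.5)) / 3 = 37/3 = 12.3333

S is symmetric (S[j,i] = S[i,j]). Assembling:

S = [[6.25, 0.4167, 4.1667],
 [0.4167, 6.25, -6.1667],
 [4.1667, -6.1667, 12.3333]]


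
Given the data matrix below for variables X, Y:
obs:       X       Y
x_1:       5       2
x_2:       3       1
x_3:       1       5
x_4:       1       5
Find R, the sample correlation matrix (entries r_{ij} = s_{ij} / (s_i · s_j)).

Step 1 — column means:
  mean(X) = (5 + 3 + 1 + 1) / 4 = 10/4 = 2.5
  mean(Y) = (2 + 1 + 5 + 5) / 4 = 13/4 = 3.25

Step 2 — sample variances and covariances s[i,j] = (1/(n-1)) · Σ_k (x_{k,i} - mean_i) · (x_{k,j} - mean_j), with n-1 = 3:
  s[X,X] = ((2.5)·(2.5) + (0.5)·(0.5) + (-1.5)·(-1.5) + (-1.5)·(-1.5)) / 3 = 11/3 = 3.6667
  s[X,Y] = ((2.5)·(-1.25) + (0.5)·(-2.25) + (-1.5)·(1.75) + (-1.5)·(1.75)) / 3 = -9.5/3 = -3.1667
  s[Y,Y] = ((-1.25)·(-1.25) + (-2.25)·(-2.25) + (1.75)·(1.75) + (1.75)·(1.75)) / 3 = 12.75/3 = 4.25
  Sample standard deviations s_i = √(s[i,i]):
  s(X) = √(3.6667) = 1.9149
  s(Y) = √(4.25) = 2.0616

Step 3 — r_{ij} = s_{ij} / (s_i · s_j):
  r[X,X] = 1 (diagonal).
  r[X,Y] = -3.1667 / (1.9149 · 2.0616) = -3.1667 / 3.9476 = -0.8022
  r[Y,Y] = 1 (diagonal).

R is symmetric with unit diagonal. Assembling:

R = [[1, -0.8022],
 [-0.8022, 1]]


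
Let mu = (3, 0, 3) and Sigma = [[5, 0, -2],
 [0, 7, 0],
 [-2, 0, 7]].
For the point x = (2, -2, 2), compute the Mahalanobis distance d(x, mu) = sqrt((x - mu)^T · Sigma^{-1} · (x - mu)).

Step 1 — centre the observation: (x - mu) = (-1, -2, -1).

Step 2 — invert Sigma (cofactor / det for 3×3, or solve directly):
  Sigma^{-1} = [[0.2258, 0, 0.0645],
 [0, 0.1429, 0],
 [0.0645, 0, 0.1613]].

Step 3 — form the quadratic (x - mu)^T · Sigma^{-1} · (x - mu):
  Sigma^{-1} · (x - mu) = (-0.2903, -0.2857, -0.2258).
  (x - mu)^T · [Sigma^{-1} · (x - mu)] = (-1)·(-0.2903) + (-2)·(-0.2857) + (-1)·(-0.2258) = 1.0876.

Step 4 — take square root: d = √(1.0876) ≈ 1.0429.

d(x, mu) = √(1.0876) ≈ 1.0429


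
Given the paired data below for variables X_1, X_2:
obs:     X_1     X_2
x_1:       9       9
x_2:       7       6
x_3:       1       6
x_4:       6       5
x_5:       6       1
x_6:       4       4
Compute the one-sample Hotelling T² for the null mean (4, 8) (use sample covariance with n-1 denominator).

Step 1 — sample mean vector:
  mean(X_1) = (9 + 7 + 1 + 6 + 6 + 4) / 6 = 33/6 = 5.5
  mean(X_2) = (9 + 6 + 6 + 5 + 1 + 4) / 6 = 31/6 = 5.1667
  x̄ = (5.5, 5.1667),  deviation x̄ - mu_0 = (5.5, 5.1667) - (4, 8) = (1.5, -2.8333).

Step 2 — sample covariance matrix, S[i,j] = (1/(n-1)) · Σ_k (x_{k,i} - mean_i) · (x_{k,j} - mean_j), divisor n-1 = 5:
  S[X_1,X_1] = ((3.5)·(3.5) + (1.5)·(1.5) + (-4.5)·(-4.5) + (0.5)·(0.5) + (0.5)·(0.5) + (-1.5)·(-1.5)) / 5 = 37.5/5 = 7.5
  S[X_1,X_2] = ((3.5)·(3.8333) + (1.5)·(0.8333) + (-4.5)·(0.8333) + (0.5)·(-0.1667) + (0.5)·(-4.1667) + (-1.5)·(-1.1667)) / 5 = 10.5/5 = 2.1
  S[X_2,X_2] = ((3.8333)·(3.8333) + (0.8333)·(0.8333) + (0.8333)·(0.8333) + (-0.1667)·(-0.1667) + (-4.1667)·(-4.1667) + (-1.1667)·(-1.1667)) / 5 = 34.8333/5 = 6.9667
  S = [[7.5, 2.1],
 [2.1, 6.9667]].

Step 3 — invert S. det(S) = 7.5·6.9667 - (2.1)² = 47.84.
  S^{-1} = (1/det) · [[d, -b], [-b, a]] = [[0.1456, -0.0439],
 [-0.0439, 0.1568]].

Step 4 — quadratic form (x̄ - mu_0)^T · S^{-1} · (x̄ - mu_0):
  S^{-1} · (x̄ - mu_0) = (0.3428, -0.51),
  (x̄ - mu_0)^T · [...] = (1.5)·(0.3428) + (-2.8333)·(-0.51) = 1.9593.

Step 5 — scale by n: T² = 6 · 1.9593 = 11.7559.

T² ≈ 11.7559


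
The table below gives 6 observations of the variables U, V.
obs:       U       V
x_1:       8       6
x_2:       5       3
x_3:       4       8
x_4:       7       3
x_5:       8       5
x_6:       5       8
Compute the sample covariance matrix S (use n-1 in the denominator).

Step 1 — column means:
  mean(U) = (8 + 5 + 4 + 7 + 8 + 5) / 6 = 37/6 = 6.1667
  mean(V) = (6 + 3 + 8 + 3 + 5 + 8) / 6 = 33/6 = 5.5

Step 2 — sample covariance S[i,j] = (1/(n-1)) · Σ_k (x_{k,i} - mean_i) · (x_{k,j} - mean_j), with n-1 = 5.
  S[U,U] = ((1.8333)·(1.8333) + (-1.1667)·(-1.1667) + (-2.1667)·(-2.1667) + (0.8333)·(0.8333) + (1.8333)·(1.8333) + (-1.1667)·(-1.1667)) / 5 = 14.8333/5 = 2.9667
  S[U,V] = ((1.8333)·(0.5) + (-1.1667)·(-2.5) + (-2.1667)·(2.5) + (0.8333)·(-2.5) + (1.8333)·(-0.5) + (-1.1667)·(2.5)) / 5 = -7.5/5 = -1.5
  S[V,V] = ((0.5)·(0.5) + (-2.5)·(-2.5) + (2.5)·(2.5) + (-2.5)·(-2.5) + (-0.5)·(-0.5) + (2.5)·(2.5)) / 5 = 25.5/5 = 5.1

S is symmetric (S[j,i] = S[i,j]). Assembling:

S = [[2.9667, -1.5],
 [-1.5, 5.1]]


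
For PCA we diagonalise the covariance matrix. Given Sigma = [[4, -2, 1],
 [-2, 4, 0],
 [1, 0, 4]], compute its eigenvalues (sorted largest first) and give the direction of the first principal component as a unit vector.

Step 1 — characteristic polynomial p(λ) = det(λI - Sigma) = λ³ - tr·λ² + c_1·λ - det, where tr = trace, c_1 = sum of the principal 2×2 minors, det = det(Sigma):
  tr = 4 + 4 + 4 = 12,
  c_1 = (4·4 - (-2)²) + (4·4 - (1)²) + (4·4 - (0)²) = 12 + 15 + 16 = 43,
  det = 4·(4·4 - (0)²) - (-2)·((-2)·4 - (0)·(1)) + (1)·((-2)·(0) - 4·(1)) = 4·(16) - (-2)·(-8) + (1)·(-4) = 44.
  So p(λ) = λ³ - 12λ² + 43λ - 44.
Step 2 — look for an integer root (rational root theorem: any rational root is an integer divisor of 44). Testing λ = 4:
  p(4) = 64 - 192 + 172 - 44 = 0  ✓
  Dividing out (λ - 4): p(λ) = (λ - 4)(λ² - 8λ + 11).
Step 3 — remaining eigenvalues from the quadratic λ² - 8λ + 11 = 0:
  Δ = 8² - 4·11 = 64 - 44 = 20,  λ = (8 ± √20)/2 = (8 ± 4.4721)/2 ≈ 6.2361 or 1.7639.
  Sorted: λ_1 = 6.2361,  λ_2 = 4,  λ_3 = 1.7639  (check: sum = 12 = tr ✓).

Step 4 — unit eigenvector for λ_1 ≈ 6.2361: v spans the null space of (Sigma - λ_1 I), whose rows are
  r_1 = (-2.2361, -2, 1),  r_2 = (-2, -2.2361, 0),  r_3 = (1, 0, -2.2361).
  v is orthogonal to every row, so take v ∝ r_1 × r_2 = ((-2)·(0) - (1)·(-2.2361), (1)·(-2) - (-2.2361)·(0), (-2.2361)·(-2.2361) - (-2)·(-2)) ≈ (2.2361, -2, 1).
  Let u = (2.2361, -2, 1).
  ||u|| = √((2.2361)² + (-2)² + (1)²) = √(10) ≈ 3.1623,  v_1 = u/||u|| ≈ (0.7071, -0.6325, 0.3162) (||v_1|| = 1).

λ_1 = 6.2361,  λ_2 = 4,  λ_3 = 1.7639;  v_1 ≈ (0.7071, -0.6325, 0.3162)


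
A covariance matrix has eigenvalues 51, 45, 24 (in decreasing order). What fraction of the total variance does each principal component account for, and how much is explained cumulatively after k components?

Step 1 — total variance = trace(Sigma) = Σ λ_i = 51 + 45 + 24 = 120.

Step 2 — fraction explained by component i = λ_i / Σ λ:
  PC1: 51/120 = 0.425
  PC2: 45/120 = 0.375
  PC3: 24/120 = 0.2

Step 3 — cumulative fraction after k components = (λ_1 + ... + λ_k) / Σ λ:
  k = 1: 51/120 = 0.425
  k = 2: (51 + 45)/120 = 96/120 = 0.8
  k = 3: (51 + 45 + 24)/120 = 120/120 = 1

Summary (fraction, with percent):

explained: PC1 0.425 (42.5%), PC2 0.375 (37.5%), PC3 0.2 (20%);  cumulative: 0.425, 0.8, 1


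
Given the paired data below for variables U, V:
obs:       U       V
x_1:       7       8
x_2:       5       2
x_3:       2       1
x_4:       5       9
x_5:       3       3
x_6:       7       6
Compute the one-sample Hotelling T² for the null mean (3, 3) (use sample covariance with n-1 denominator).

Step 1 — sample mean vector:
  mean(U) = (7 + 5 + 2 + 5 + 3 + 7) / 6 = 29/6 = 4.8333
  mean(V) = (8 + 2 + 1 + 9 + 3 + 6) / 6 = 29/6 = 4.8333
  x̄ = (4.8333, 4.8333),  deviation x̄ - mu_0 = (4.8333, 4.8333) - (3, 3) = (1.8333, 1.8333).

Step 2 — sample covariance matrix, S[i,j] = (1/(n-1)) · Σ_k (x_{k,i} - mean_i) · (x_{k,j} - mean_j), divisor n-1 = 5:
  S[U,U] = ((2.1667)·(2.1667) + (0.1667)·(0.1667) + (-2.8333)·(-2.8333) + (0.1667)·(0.1667) + (-1.8333)·(-1.8333) + (2.1667)·(2.1667)) / 5 = 20.8333/5 = 4.1667
  S[U,V] = ((2.1667)·(3.1667) + (0.1667)·(-2.8333) + (-2.8333)·(-3.8333) + (0.1667)·(4.1667) + (-1.8333)·(-1.8333) + (2.1667)·(1.1667)) / 5 = 23.8333/5 = 4.7667
  S[V,V] = ((3.1667)·(3.1667) + (-2.8333)·(-2.8333) + (-3.8333)·(-3.8333) + (4.1667)·(4.1667) + (-1.8333)·(-1.8333) + (1.1667)·(1.1667)) / 5 = 54.8333/5 = 10.9667
  S = [[4.1667, 4.7667],
 [4.7667, 10.9667]].

Step 3 — invert S. det(S) = 4.1667·10.9667 - (4.7667)² = 22.9733.
  S^{-1} = (1/det) · [[d, -b], [-b, a]] = [[0.4774, -0.2075],
 [-0.2075, 0.1814]].

Step 4 — quadratic form (x̄ - mu_0)^T · S^{-1} · (x̄ - mu_0):
  S^{-1} · (x̄ - mu_0) = (0.4948, -0.0479),
  (x̄ - mu_0)^T · [...] = (1.8333)·(0.4948) + (1.8333)·(-0.0479) = 0.8193.

Step 5 — scale by n: T² = 6 · 0.8193 = 4.9158.

T² ≈ 4.9158


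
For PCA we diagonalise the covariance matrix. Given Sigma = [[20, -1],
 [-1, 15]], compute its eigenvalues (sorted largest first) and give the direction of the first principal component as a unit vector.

Step 1 — characteristic polynomial of 2×2 Sigma:
  det(Sigma - λI) = λ² - trace · λ + det = 0.
  trace = 20 + 15 = 35, det = 20·15 - (-1)² = 299.
Step 2 — discriminant:
  Δ = trace² - 4·det = 1225 - 1196 = 29.
Step 3 — eigenvalues:
  λ = (trace ± √Δ)/2 = (35 ± 5.3852)/2,
  λ_1 = 20.1926,  λ_2 = 14.8074.

Step 4 — unit eigenvector for λ_1: solve (Sigma - λ_1 I)v = 0. First row:
  (20 - 20.1926)·v_x + (-1)·v_y = 0, i.e. (-0.1926)·v_x + (-1)·v_y = 0,
  so v ∝ (b, λ_1 - a) = (-1, 0.1926); multiply by -1 so the first entry is positive: u = (1, -0.1926).
  ||u|| = √((1)² + (-0.1926)²) = √(1.0371) ≈ 1.0184,
  v_1 = u/||u|| ≈ (0.982, -0.1891) (||v_1|| = 1).

λ_1 = 20.1926,  λ_2 = 14.8074;  v_1 ≈ (0.982, -0.1891)


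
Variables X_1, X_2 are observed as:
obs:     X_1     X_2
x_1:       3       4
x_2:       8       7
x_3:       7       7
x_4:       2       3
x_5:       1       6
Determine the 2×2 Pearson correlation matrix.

Step 1 — column means:
  mean(X_1) = (3 + 8 + 7 + 2 + 1) / 5 = 21/5 = 4.2
  mean(X_2) = (4 + 7 + 7 + 3 + 6) / 5 = 27/5 = 5.4

Step 2 — sample variances and covariances s[i,j] = (1/(n-1)) · Σ_k (x_{k,i} - mean_i) · (x_{k,j} - mean_j), with n-1 = 4:
  s[X_1,X_1] = ((-1.2)·(-1.2) + (3.8)·(3.8) + (2.8)·(2.8) + (-2.2)·(-2.2) + (-3.2)·(-3.2)) / 4 = 38.8/4 = 9.7
  s[X_1,X_2] = ((-1.2)·(-1.4) + (3.8)·(1.6) + (2.8)·(1.6) + (-2.2)·(-2.4) + (-3.2)·(0.6)) / 4 = 15.6/4 = 3.9
  s[X_2,X_2] = ((-1.4)·(-1.4) + (1.6)·(1.6) + (1.6)·(1.6) + (-2.4)·(-2.4) + (0.6)·(0.6)) / 4 = 13.2/4 = 3.3
  Sample standard deviations s_i = √(s[i,i]):
  s(X_1) = √(9.7) = 3.1145
  s(X_2) = √(3.3) = 1.8166

Step 3 — r_{ij} = s_{ij} / (s_i · s_j):
  r[X_1,X_1] = 1 (diagonal).
  r[X_1,X_2] = 3.9 / (3.1145 · 1.8166) = 3.9 / 5.6577 = 0.6893
  r[X_2,X_2] = 1 (diagonal).

R is symmetric with unit diagonal. Assembling:

R = [[1, 0.6893],
 [0.6893, 1]]


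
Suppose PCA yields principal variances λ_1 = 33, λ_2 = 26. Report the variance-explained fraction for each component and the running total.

Step 1 — total variance = trace(Sigma) = Σ λ_i = 33 + 26 = 59.

Step 2 — fraction explained by component i = λ_i / Σ λ:
  PC1: 33/59 = 0.5593
  PC2: 26/59 = 0.4407

Step 3 — cumulative fraction after k components = (λ_1 + ... + λ_k) / Σ λ:
  k = 1: 33/59 = 0.5593
  k = 2: (33 + 26)/59 = 59/59 = 1

Summary (fraction, with percent):

explained: PC1 0.5593 (55.93%), PC2 0.4407 (44.07%);  cumulative: 0.5593, 1


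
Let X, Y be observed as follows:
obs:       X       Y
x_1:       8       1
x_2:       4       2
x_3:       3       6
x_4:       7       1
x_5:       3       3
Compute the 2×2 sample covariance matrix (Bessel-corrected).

Step 1 — column means:
  mean(X) = (8 + 4 + 3 + 7 + 3) / 5 = 25/5 = 5
  mean(Y) = (1 + 2 + 6 + 1 + 3) / 5 = 13/5 = 2.6

Step 2 — sample covariance S[i,j] = (1/(n-1)) · Σ_k (x_{k,i} - mean_i) · (x_{k,j} - mean_j), with n-1 = 4.
  S[X,X] = ((3)·(3) + (-1)·(-1) + (-2)·(-2) + (2)·(2) + (-2)·(-2)) / 4 = 22/4 = 5.5
  S[X,Y] = ((3)·(-1.6) + (-1)·(-0.6) + (-2)·(3.4) + (2)·(-1.6) + (-2)·(0.4)) / 4 = -15/4 = -3.75
  S[Y,Y] = ((-1.6)·(-1.6) + (-0.6)·(-0.6) + (3.4)·(3.4) + (-1.6)·(-1.6) + (0.4)·(0.4)) / 4 = 17.2/4 = 4.3

S is symmetric (S[j,i] = S[i,j]). Assembling:

S = [[5.5, -3.75],
 [-3.75, 4.3]]


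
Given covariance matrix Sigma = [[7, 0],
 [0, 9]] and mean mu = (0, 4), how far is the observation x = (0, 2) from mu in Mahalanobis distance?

Step 1 — centre the observation: (x - mu) = (0, -2).

Step 2 — invert Sigma. det(Sigma) = 7·9 - (0)² = 63.
  Sigma^{-1} = (1/det) · [[d, -b], [-b, a]] = [[0.1429, 0],
 [0, 0.1111]].

Step 3 — form the quadratic (x - mu)^T · Sigma^{-1} · (x - mu):
  Sigma^{-1} · (x - mu) = (0, -0.2222).
  (x - mu)^T · [Sigma^{-1} · (x - mu)] = (0)·(0) + (-2)·(-0.2222) = 0.4444.

Step 4 — take square root: d = √(0.4444) ≈ 0.6667.

d(x, mu) = √(0.4444) ≈ 0.6667


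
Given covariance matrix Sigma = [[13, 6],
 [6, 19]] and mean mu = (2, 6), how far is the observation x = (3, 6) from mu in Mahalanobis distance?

Step 1 — centre the observation: (x - mu) = (1, 0).

Step 2 — invert Sigma. det(Sigma) = 13·19 - (6)² = 211.
  Sigma^{-1} = (1/det) · [[d, -b], [-b, a]] = [[0.09, -0.0284],
 [-0.0284, 0.0616]].

Step 3 — form the quadratic (x - mu)^T · Sigma^{-1} · (x - mu):
  Sigma^{-1} · (x - mu) = (0.09, -0.0284).
  (x - mu)^T · [Sigma^{-1} · (x - mu)] = (1)·(0.09) + (0)·(-0.0284) = 0.09.

Step 4 — take square root: d = √(0.09) ≈ 0.3001.

d(x, mu) = √(0.09) ≈ 0.3001


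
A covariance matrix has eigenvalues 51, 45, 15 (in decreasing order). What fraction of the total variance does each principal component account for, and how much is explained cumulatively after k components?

Step 1 — total variance = trace(Sigma) = Σ λ_i = 51 + 45 + 15 = 111.

Step 2 — fraction explained by component i = λ_i / Σ λ:
  PC1: 51/111 = 0.4595
  PC2: 45/111 = 0.4054
  PC3: 15/111 = 0.1351

Step 3 — cumulative fraction after k components = (λ_1 + ... + λ_k) / Σ λ:
  k = 1: 51/111 = 0.4595
  k = 2: (51 + 45)/111 = 96/111 = 0.8649
  k = 3: (51 + 45 + 15)/111 = 111/111 = 1

Summary (fraction, with percent):

explained: PC1 0.4595 (45.95%), PC2 0.4054 (40.54%), PC3 0.1351 (13.51%);  cumulative: 0.4595, 0.8649, 1


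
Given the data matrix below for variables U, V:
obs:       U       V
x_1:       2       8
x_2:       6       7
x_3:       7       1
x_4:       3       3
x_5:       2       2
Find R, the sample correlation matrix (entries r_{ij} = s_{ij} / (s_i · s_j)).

Step 1 — column means:
  mean(U) = (2 + 6 + 7 + 3 + 2) / 5 = 20/5 = 4
  mean(V) = (8 + 7 + 1 + 3 + 2) / 5 = 21/5 = 4.2

Step 2 — sample variances and covariances s[i,j] = (1/(n-1)) · Σ_k (x_{k,i} - mean_i) · (x_{k,j} - mean_j), with n-1 = 4:
  s[U,U] = ((-2)·(-2) + (2)·(2) + (3)·(3) + (-1)·(-1) + (-2)·(-2)) / 4 = 22/4 = 5.5
  s[U,V] = ((-2)·(3.8) + (2)·(2.8) + (3)·(-3.2) + (-1)·(-1.2) + (-2)·(-2.2)) / 4 = -6/4 = -1.5
  s[V,V] = ((3.8)·(3.8) + (2.8)·(2.8) + (-3.2)·(-3.2) + (-1.2)·(-1.2) + (-2.2)·(-2.2)) / 4 = 38.8/4 = 9.7
  Sample standard deviations s_i = √(s[i,i]):
  s(U) = √(5.5) = 2.3452
  s(V) = √(9.7) = 3.1145

Step 3 — r_{ij} = s_{ij} / (s_i · s_j):
  r[U,U] = 1 (diagonal).
  r[U,V] = -1.5 / (2.3452 · 3.1145) = -1.5 / 7.3041 = -0.2054
  r[V,V] = 1 (diagonal).

R is symmetric with unit diagonal. Assembling:

R = [[1, -0.2054],
 [-0.2054, 1]]


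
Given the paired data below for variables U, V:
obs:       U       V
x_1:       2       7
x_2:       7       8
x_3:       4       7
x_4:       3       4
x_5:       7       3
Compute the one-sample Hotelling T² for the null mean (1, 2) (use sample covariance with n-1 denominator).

Step 1 — sample mean vector:
  mean(U) = (2 + 7 + 4 + 3 + 7) / 5 = 23/5 = 4.6
  mean(V) = (7 + 8 + 7 + 4 + 3) / 5 = 29/5 = 5.8
  x̄ = (4.6, 5.8),  deviation x̄ - mu_0 = (4.6, 5.8) - (1, 2) = (3.6, 3.8).

Step 2 — sample covariance matrix, S[i,j] = (1/(n-1)) · Σ_k (x_{k,i} - mean_i) · (x_{k,j} - mean_j), divisor n-1 = 4:
  S[U,U] = ((-2.6)·(-2.6) + (2.4)·(2.4) + (-0.6)·(-0.6) + (-1.6)·(-1.6) + (2.4)·(2.4)) / 4 = 21.2/4 = 5.3
  S[U,V] = ((-2.6)·(1.2) + (2.4)·(2.2) + (-0.6)·(1.2) + (-1.6)·(-1.8) + (2.4)·(-2.8)) / 4 = -2.4/4 = -0.6
  S[V,V] = ((1.2)·(1.2) + (2.2)·(2.2) + (1.2)·(1.2) + (-1.8)·(-1.8) + (-2.8)·(-2.8)) / 4 = 18.8/4 = 4.7
  S = [[5.3, -0.6],
 [-0.6, 4.7]].

Step 3 — invert S. det(S) = 5.3·4.7 - (-0.6)² = 24.55.
  S^{-1} = (1/det) · [[d, -b], [-b, a]] = [[0.1914, 0.0244],
 [0.0244, 0.2159]].

Step 4 — quadratic form (x̄ - mu_0)^T · S^{-1} · (x̄ - mu_0):
  S^{-1} · (x̄ - mu_0) = (0.7821, 0.9084),
  (x̄ - mu_0)^T · [...] = (3.6)·(0.7821) + (3.8)·(0.9084) = 6.2672.

Step 5 — scale by n: T² = 5 · 6.2672 = 31.336.

T² ≈ 31.336


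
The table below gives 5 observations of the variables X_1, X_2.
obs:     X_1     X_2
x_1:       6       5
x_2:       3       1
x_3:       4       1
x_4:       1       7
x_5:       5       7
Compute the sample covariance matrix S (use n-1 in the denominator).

Step 1 — column means:
  mean(X_1) = (6 + 3 + 4 + 1 + 5) / 5 = 19/5 = 3.8
  mean(X_2) = (5 + 1 + 1 + 7 + 7) / 5 = 21/5 = 4.2

Step 2 — sample covariance S[i,j] = (1/(n-1)) · Σ_k (x_{k,i} - mean_i) · (x_{k,j} - mean_j), with n-1 = 4.
  S[X_1,X_1] = ((2.2)·(2.2) + (-0.8)·(-0.8) + (0.2)·(0.2) + (-2.8)·(-2.8) + (1.2)·(1.2)) / 4 = 14.8/4 = 3.7
  S[X_1,X_2] = ((2.2)·(0.8) + (-0.8)·(-3.2) + (0.2)·(-3.2) + (-2.8)·(2.8) + (1.2)·(2.8)) / 4 = -0.8/4 = -0.2
  S[X_2,X_2] = ((0.8)·(0.8) + (-3.2)·(-3.2) + (-3.2)·(-3.2) + (2.8)·(2.8) + (2.8)·(2.8)) / 4 = 36.8/4 = 9.2

S is symmetric (S[j,i] = S[i,j]). Assembling:

S = [[3.7, -0.2],
 [-0.2, 9.2]]


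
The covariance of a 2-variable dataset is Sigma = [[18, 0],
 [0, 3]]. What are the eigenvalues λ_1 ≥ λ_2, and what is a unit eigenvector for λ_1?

Step 1 — characteristic polynomial of 2×2 Sigma:
  det(Sigma - λI) = λ² - trace · λ + det = 0.
  trace = 18 + 3 = 21, det = 18·3 - (0)² = 54.
Step 2 — discriminant:
  Δ = trace² - 4·det = 441 - 216 = 225.
Step 3 — eigenvalues:
  λ = (trace ± √Δ)/2 = (21 ± 15)/2,
  λ_1 = 18,  λ_2 = 3.

Step 4 — unit eigenvector for λ_1: Sigma is diagonal, so its eigenvectors are the coordinate axes. λ_1 = 18 is the diagonal entry on the first coordinate axis, hence
  v_1 = (1, 0) (||v_1|| = 1).

λ_1 = 18,  λ_2 = 3;  v_1 ≈ (1, 0)


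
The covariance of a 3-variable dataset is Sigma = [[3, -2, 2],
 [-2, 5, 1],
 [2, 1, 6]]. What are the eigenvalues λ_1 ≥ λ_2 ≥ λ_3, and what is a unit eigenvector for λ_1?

Step 1 — characteristic polynomial p(λ) = det(λI - Sigma) = λ³ - tr·λ² + c_1·λ - det, where tr = trace, c_1 = sum of the principal 2×2 minors, det = det(Sigma):
  tr = 3 + 5 + 6 = 14,
  c_1 = (3·5 - (-2)²) + (3·6 - (2)²) + (5·6 - (1)²) = 11 + 14 + 29 = 54,
  det = 3·(5·6 - (1)²) - (-2)·((-2)·6 - (1)·(2)) + (2)·((-2)·(1) - 5·(2)) = 3·(29) - (-2)·(-14) + (2)·(-12) = 35.
  So p(λ) = λ³ - 14λ² + 54λ - 35.
Step 2 — look for an integer root (rational root theorem: any rational root is an integer divisor of 35). Testing λ = 7:
  p(7) = 343 - 686 + 378 - 35 = 0  ✓
  Dividing out (λ - 7): p(λ) = (λ - 7)(λ² - 7λ + 5).
Step 3 — remaining eigenvalues from the quadratic λ² - 7λ + 5 = 0:
  Δ = 7² - 4·5 = 49 - 20 = 29,  λ = (7 ± √29)/2 = (7 ± 5.3852)/2 ≈ 6.1926 or 0.8074.
  Sorted: λ_1 = 7,  λ_2 = 6.1926,  λ_3 = 0.8074  (check: sum = 14 = tr ✓).

Step 4 — unit eigenvector for λ_1 = 7: v spans the null space of (Sigma - λ_1 I), whose rows are
  r_1 = (-4, -2, 2),  r_2 = (-2, -2, 1),  r_3 = (2, 1, -1).
  v is orthogonal to every row, so take v ∝ r_1 × r_2 = ((-2)·(1) - (2)·(-2), (2)·(-2) - (-4)·(1), (-4)·(-2) - (-2)·(-2)) = (2, 0, 4).
  Rescale (divide by 2): u = (1, 0, 2).
  ||u|| = √((1)² + (0)² + (2)²) = √(5) ≈ 2.2361,  v_1 = u/||u|| ≈ (0.4472, 0, 0.8944) (||v_1|| = 1).

λ_1 = 7,  λ_2 = 6.1926,  λ_3 = 0.8074;  v_1 ≈ (0.4472, 0, 0.8944)
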